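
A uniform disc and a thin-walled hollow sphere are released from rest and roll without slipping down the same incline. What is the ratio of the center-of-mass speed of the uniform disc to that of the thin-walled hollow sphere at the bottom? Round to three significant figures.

v_ratio ≈ 1.05

Each satisfies Mgh = ½(1+k)Mv² with k = I/(MR²), so v ∝ 1/√(1+k).
For the uniform disc k = 0.5; for the thin-walled hollow sphere k = 2/3.
v₁/v₂ = √((1+k₂)/(1+k₁)) = √(1.667/1.5) ≈ 1.05.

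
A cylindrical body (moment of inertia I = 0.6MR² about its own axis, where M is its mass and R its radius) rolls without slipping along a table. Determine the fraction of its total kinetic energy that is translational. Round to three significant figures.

fraction ≈ 0.625

Here I = 0.6MR², so the shape factor k = I/(MR²) = 0.6.
With ω = v/R, KE_trans = ½Mv² and KE_rot = ½Iω² = ½kMv², so KE_total = ½(1+k)Mv².
The translational fraction is therefore 1/(1+k) = 1/1.6 ≈ 0.625.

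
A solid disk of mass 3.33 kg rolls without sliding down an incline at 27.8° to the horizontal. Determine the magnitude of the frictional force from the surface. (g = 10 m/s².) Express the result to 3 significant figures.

For this body I = (1/2)MR², i.e. k = I/(MR²) = 0.5.
Translational: Mg sinθ − f = Ma. Rotational about the CM: fR = Iα = kMRa, so f = kMa.
Combining, a = g sinθ/(1+k) and f = kMa = kMg sinθ/(1+k).
f = 0.5 × 3.33 × 10 × sin27.8° / 1.5 ≈ 5.18 N.

f ≈ 5.18 N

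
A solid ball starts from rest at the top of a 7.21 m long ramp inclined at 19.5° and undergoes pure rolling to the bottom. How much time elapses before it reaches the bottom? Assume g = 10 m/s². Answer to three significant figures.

Here I = (2/5)MR², so the shape factor k = I/(MR²) = 0.4.
Translational: Mg sinθ − f = Ma. Rotational about the CM: fR = Iα = kMRa, so f = kMa.
Hence a = g sinθ/(1+k) = 10×sin19.5°/1.4 = 2.384 m/s².
With constant a from rest, t = √(2L/a) = √(2·7.21/2.384) ≈ 2.46 s.

t ≈ 2.46 s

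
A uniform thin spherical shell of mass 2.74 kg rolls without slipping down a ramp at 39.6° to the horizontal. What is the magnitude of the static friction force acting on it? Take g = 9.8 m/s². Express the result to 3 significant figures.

Here I = (2/3)MR², so the shape factor k = I/(MR²) = 2/3.
Newton's second law down the slope: Mg sinθ − f = Ma. The torque equation fR = Iα (with α = a/R) gives f = kMa.
Combining, a = g sinθ/(1+k) and f = kMa = kMg sinθ/(1+k).
f = (2/3) × 2.74 × 9.8 × sin39.6° / 1.667 ≈ 6.85 N.

f ≈ 6.85 N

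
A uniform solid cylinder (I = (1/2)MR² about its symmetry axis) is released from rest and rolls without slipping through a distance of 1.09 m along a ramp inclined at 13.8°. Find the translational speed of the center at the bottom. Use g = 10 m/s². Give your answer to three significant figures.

v ≈ 1.86 m/s

The moment of inertia is (1/2)MR², giving k ≡ I/(MR²) = 0.5.
Pure rolling means v = ωR; then KE = ½Mv² + ½I(v/R)² = ½(1+k)Mv² = (3/4)Mv².
The vertical drop is h = L sinθ = 1.09 × sin13.8° = 0.26 m.
Setting Mgh = (3/4)Mv² gives v = √(2gh/(1+k)) = √(2·10·0.26/1.5) ≈ 1.86 m/s.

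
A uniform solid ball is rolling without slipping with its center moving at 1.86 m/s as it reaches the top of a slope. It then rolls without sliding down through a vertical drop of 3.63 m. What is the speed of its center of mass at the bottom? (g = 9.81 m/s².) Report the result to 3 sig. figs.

v ≈ 7.37 m/s

Here I = (2/5)MR², so the shape factor k = I/(MR²) = 0.4.
The rolling condition ω = v/R makes the rotational term ½I(v/R)² = ½kMv², so KE_total = ½(1+k)Mv² = (7/10)Mv².
Conserving energy between top and bottom: (7/10)Mv² = (7/10)Mv₀² + Mgh, hence v² = v₀² + 2gh/(1+k).
v = √(1.86² + 2×9.81×3.63/1.4) = √54.33 ≈ 7.37 m/s.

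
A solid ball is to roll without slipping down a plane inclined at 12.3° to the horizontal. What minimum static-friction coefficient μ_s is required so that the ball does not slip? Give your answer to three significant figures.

μ_min ≈ 0.0623

With I = (2/5)MR², the ratio k = I/(MR²) is 0.4.
Newton's second law down the slope: Mg sinθ − f = Ma. The torque equation fR = Iα (with α = a/R) gives f = kMa.
These give a = g sinθ/(1+k) and the required friction f = kMg sinθ/(1+k).
The normal force is N = Mg cosθ, so μ_min = f/N = k tanθ/(1+k).
μ_min = 0.4 × tan12.3° / 1.4 ≈ 0.0623.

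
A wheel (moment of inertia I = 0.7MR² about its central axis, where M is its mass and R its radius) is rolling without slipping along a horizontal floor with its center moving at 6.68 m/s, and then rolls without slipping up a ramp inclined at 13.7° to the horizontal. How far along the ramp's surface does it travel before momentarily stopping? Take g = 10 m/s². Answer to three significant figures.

With I = 0.7MR², the ratio k = I/(MR²) is 0.7.
Since it rolls without slipping, ω = v/R and KE = ½Mv² + ½Iω² = ½(1+k)Mv² = (17/20)Mv².
Setting this equal to Mgh gives the vertical rise h = (1+k)v₀²/(2g) = 1.7×6.68²/(2×10) = 3.793 m.
The distance along the slope is d = h/sinθ = 3.793/sin13.7° ≈ 16.0 m.

d ≈ 16.0 m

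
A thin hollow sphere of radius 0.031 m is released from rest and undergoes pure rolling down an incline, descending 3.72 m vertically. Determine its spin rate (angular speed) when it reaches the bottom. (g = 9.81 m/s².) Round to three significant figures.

ω ≈ 213 rad/s

Here I = (2/3)MR², so the shape factor k = I/(MR²) = 2/3.
Since it rolls without slipping, ω = v/R and KE = ½Mv² + ½Iω² = ½(1+k)Mv² = (5/6)Mv².
Energy conservation Mgh = ½(1+k)Mv² gives v = √(2gh/(1+k)) = √(2 × 9.81 × 3.72 / 1.667) = 6.618 m/s.
The angular speed follows from ω = v/R = 6.618/0.031 ≈ 213 rad/s.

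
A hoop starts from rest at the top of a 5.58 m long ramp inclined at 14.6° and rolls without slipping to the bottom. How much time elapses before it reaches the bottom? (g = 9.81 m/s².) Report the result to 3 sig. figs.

t ≈ 3.00 s

Here I = MR², so the shape factor k = I/(MR²) = 1.
Translational: Mg sinθ − f = Ma. Rotational about the CM: fR = Iα = kMRa, so f = kMa.
Hence a = g sinθ/(1+k) = 9.81×sin14.6°/2 = 1.236 m/s².
Starting from rest, L = ½at², so t = √(2L/a) = √(2×5.58/1.236) ≈ 3.00 s.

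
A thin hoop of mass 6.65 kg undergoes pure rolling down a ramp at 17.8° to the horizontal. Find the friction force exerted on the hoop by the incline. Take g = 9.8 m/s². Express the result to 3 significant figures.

f ≈ 9.96 N

For this body I = MR², i.e. k = I/(MR²) = 1.
Translational: Mg sinθ − f = Ma. Rotational about the CM: fR = Iα = kMRa, so f = kMa.
Combining, a = g sinθ/(1+k) and f = kMa = kMg sinθ/(1+k).
f = 1 × 6.65 × 9.8 × sin17.8° / 2 ≈ 9.96 N.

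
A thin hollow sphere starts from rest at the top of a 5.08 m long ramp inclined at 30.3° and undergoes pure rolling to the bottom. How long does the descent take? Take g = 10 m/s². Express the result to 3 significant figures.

t ≈ 1.83 s

With I = (2/3)MR², the ratio k = I/(MR²) is 2/3.
Newton's second law down the slope: Mg sinθ − f = Ma. The torque equation fR = Iα (with α = a/R) gives f = kMa.
Hence a = g sinθ/(1+k) = 10×sin30.3°/1.667 = 3.027 m/s².
Starting from rest, L = ½at², so t = √(2L/a) = √(2×5.08/3.027) ≈ 1.83 s.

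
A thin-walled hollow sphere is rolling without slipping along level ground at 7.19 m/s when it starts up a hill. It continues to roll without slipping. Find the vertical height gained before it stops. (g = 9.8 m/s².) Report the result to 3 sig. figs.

h ≈ 4.40 m

Here I = (2/3)MR², so the shape factor k = I/(MR²) = 2/3.
Pure rolling means v = ωR; then KE = ½Mv² + ½I(v/R)² = ½(1+k)Mv² = (5/6)Mv².
At the top the kinetic energy is zero, so (5/6)Mv₀² = Mgh.
Thus h = (1+k)v₀²/(2g) = 1.667 × 7.19² / (2 × 9.8) ≈ 4.40 m.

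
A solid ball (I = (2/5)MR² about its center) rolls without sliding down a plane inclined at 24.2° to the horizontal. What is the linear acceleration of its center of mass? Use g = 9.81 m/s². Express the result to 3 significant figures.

a ≈ 2.87 m/s²

The moment of inertia is (2/5)MR², giving k ≡ I/(MR²) = 0.4.
Translational: Mg sinθ − f = Ma. Rotational about the CM: fR = Iα = kMRa, so f = kMa.
Eliminating f: Mg sinθ = (1+k)Ma, so a = g sinθ/(1+k) = 9.81 × sin24.2° / 1.4 ≈ 2.87 m/s².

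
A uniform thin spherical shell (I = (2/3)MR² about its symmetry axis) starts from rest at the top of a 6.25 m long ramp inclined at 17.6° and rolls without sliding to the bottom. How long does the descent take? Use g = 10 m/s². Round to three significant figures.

t ≈ 2.62 s

For this body I = (2/3)MR², i.e. k = I/(MR²) = 2/3.
Translational: Mg sinθ − f = Ma. Rotational about the CM: fR = Iα = kMRa, so f = kMa.
Hence a = g sinθ/(1+k) = 10×sin17.6°/1.667 = 1.814 m/s².
Starting from rest, L = ½at², so t = √(2L/a) = √(2×6.25/1.814) ≈ 2.62 s.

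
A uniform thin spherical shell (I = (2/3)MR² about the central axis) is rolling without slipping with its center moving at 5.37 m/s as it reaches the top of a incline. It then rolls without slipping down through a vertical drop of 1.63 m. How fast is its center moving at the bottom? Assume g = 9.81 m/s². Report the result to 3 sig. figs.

v ≈ 6.93 m/s

For this body I = (2/3)MR², i.e. k = I/(MR²) = 2/3.
Rolling without slipping gives ω = v/R, so the total kinetic energy is ½Mv² + ½Iω² = ½(1+k)Mv² = (5/6)Mv².
Energy conservation: (5/6)Mv₀² + Mgh = (5/6)Mv², so v² = v₀² + 2gh/(1+k).
v = √(5.37² + 2×9.81×1.63/1.667) = √48.03 ≈ 6.93 m/s.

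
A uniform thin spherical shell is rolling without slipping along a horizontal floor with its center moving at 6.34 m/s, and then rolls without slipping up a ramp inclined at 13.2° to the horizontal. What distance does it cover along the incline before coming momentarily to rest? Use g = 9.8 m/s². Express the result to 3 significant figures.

d ≈ 15.0 m

With I = (2/3)MR², the ratio k = I/(MR²) is 2/3.
Since it rolls without slipping, ω = v/R and KE = ½Mv² + ½Iω² = ½(1+k)Mv² = (5/6)Mv².
Setting this equal to Mgh gives the vertical rise h = (1+k)v₀²/(2g) = 1.667×6.34²/(2×9.8) = 3.418 m.
Along the incline, d = h/sinθ = 3.418/sin13.2° ≈ 15.0 m.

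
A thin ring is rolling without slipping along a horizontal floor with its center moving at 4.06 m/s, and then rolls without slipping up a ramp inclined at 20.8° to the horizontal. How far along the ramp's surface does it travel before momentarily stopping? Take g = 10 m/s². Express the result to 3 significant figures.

d ≈ 4.64 m

For this body I = MR², i.e. k = I/(MR²) = 1.
Since it rolls without slipping, ω = v/R and KE = ½Mv² + ½Iω² = ½(1+k)Mv² = Mv².
Setting this equal to Mgh gives the vertical rise h = (1+k)v₀²/(2g) = 2×4.06²/(2×10) = 1.648 m.
The distance along the slope is d = h/sinθ = 1.648/sin20.8° ≈ 4.64 m.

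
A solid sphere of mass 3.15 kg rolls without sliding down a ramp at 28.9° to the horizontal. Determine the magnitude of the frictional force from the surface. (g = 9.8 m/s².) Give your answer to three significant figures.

f ≈ 4.26 N

For this body I = (2/5)MR², i.e. k = I/(MR²) = 0.4.
Translational: Mg sinθ − f = Ma. Rotational about the CM: fR = Iα = kMRa, so f = kMa.
Combining, a = g sinθ/(1+k) and f = kMa = kMg sinθ/(1+k).
f = 0.4 × 3.15 × 9.8 × sin28.9° / 1.4 ≈ 4.26 N.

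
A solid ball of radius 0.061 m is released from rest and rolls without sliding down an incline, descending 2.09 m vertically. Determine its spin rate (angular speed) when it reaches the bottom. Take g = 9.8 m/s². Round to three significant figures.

For this body I = (2/5)MR², i.e. k = I/(MR²) = 0.4.
Since it rolls without slipping, ω = v/R and KE = ½Mv² + ½Iω² = ½(1+k)Mv² = (7/10)Mv².
Energy conservation Mgh = ½(1+k)Mv² gives v = √(2gh/(1+k)) = √(2 × 9.8 × 2.09 / 1.4) = 5.409 m/s.
The angular speed follows from ω = v/R = 5.409/0.061 ≈ 88.7 rad/s.

ω ≈ 88.7 rad/s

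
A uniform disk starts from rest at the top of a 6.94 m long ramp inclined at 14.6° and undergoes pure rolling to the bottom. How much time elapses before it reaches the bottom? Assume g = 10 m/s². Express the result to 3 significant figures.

With I = (1/2)MR², the ratio k = I/(MR²) is 0.5.
Newton's second law down the slope: Mg sinθ − f = Ma. The torque equation fR = Iα (with α = a/R) gives f = kMa.
Hence a = g sinθ/(1+k) = 10×sin14.6°/1.5 = 1.68 m/s².
Starting from rest, L = ½at², so t = √(2L/a) = √(2×6.94/1.68) ≈ 2.87 s.

t ≈ 2.87 s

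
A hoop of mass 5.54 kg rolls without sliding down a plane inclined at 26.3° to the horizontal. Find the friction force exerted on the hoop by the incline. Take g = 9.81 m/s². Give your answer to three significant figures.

Here I = MR², so the shape factor k = I/(MR²) = 1.
Newton's second law down the slope: Mg sinθ − f = Ma. The torque equation fR = Iα (with α = a/R) gives f = kMa.
Combining, a = g sinθ/(1+k) and f = kMa = kMg sinθ/(1+k).
f = 1 × 5.54 × 9.81 × sin26.3° / 2 ≈ 12.0 N.

f ≈ 12.0 N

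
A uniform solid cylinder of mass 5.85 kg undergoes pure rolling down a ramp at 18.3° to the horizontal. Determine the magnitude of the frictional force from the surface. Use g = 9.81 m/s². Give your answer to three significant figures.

The moment of inertia is (1/2)MR², giving k ≡ I/(MR²) = 0.5.
Translational: Mg sinθ − f = Ma. Rotational about the CM: fR = Iα = kMRa, so f = kMa.
Combining, a = g sinθ/(1+k) and f = kMa = kMg sinθ/(1+k).
f = 0.5 × 5.85 × 9.81 × sin18.3° / 1.5 ≈ 6.01 N.

f ≈ 6.01 N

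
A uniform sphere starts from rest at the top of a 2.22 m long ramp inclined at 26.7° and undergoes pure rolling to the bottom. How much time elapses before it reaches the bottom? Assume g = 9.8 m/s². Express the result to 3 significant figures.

For this body I = (2/5)MR², i.e. k = I/(MR²) = 0.4.
Along the incline Mg sinθ − f = Ma, and torque about the center fR = Iα = kMR²(a/R) gives f = kMa.
Hence a = g sinθ/(1+k) = 9.8×sin26.7°/1.4 = 3.145 m/s².
Starting from rest, L = ½at², so t = √(2L/a) = √(2×2.22/3.145) ≈ 1.19 s.

t ≈ 1.19 s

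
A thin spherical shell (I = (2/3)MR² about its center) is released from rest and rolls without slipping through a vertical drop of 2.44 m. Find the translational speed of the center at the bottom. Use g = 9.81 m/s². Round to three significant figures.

v ≈ 5.36 m/s

Here I = (2/3)MR², so the shape factor k = I/(MR²) = 2/3.
Pure rolling means v = ωR; then KE = ½Mv² + ½I(v/R)² = ½(1+k)Mv² = (5/6)Mv².
Setting Mgh = (5/6)Mv² gives v = √(2gh/(1+k)) = √(2·9.81·2.44/1.667) ≈ 5.36 m/s.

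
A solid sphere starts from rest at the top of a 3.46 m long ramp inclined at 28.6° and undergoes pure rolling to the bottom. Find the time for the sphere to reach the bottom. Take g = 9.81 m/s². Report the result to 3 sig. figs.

For this body I = (2/5)MR², i.e. k = I/(MR²) = 0.4.
Newton's second law down the slope: Mg sinθ − f = Ma. The torque equation fR = Iα (with α = a/R) gives f = kMa.
Hence a = g sinθ/(1+k) = 9.81×sin28.6°/1.4 = 3.354 m/s².
With constant a from rest, t = √(2L/a) = √(2·3.46/3.354) ≈ 1.44 s.

t ≈ 1.44 s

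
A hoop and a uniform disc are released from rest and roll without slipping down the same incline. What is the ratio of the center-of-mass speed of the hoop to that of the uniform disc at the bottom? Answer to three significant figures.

Each satisfies Mgh = ½(1+k)Mv² with k = I/(MR²), so v ∝ 1/√(1+k).
For the hoop k = 1; for the uniform disc k = 0.5.
v₁/v₂ = √((1+k₂)/(1+k₁)) = √(1.5/2) ≈ 0.866.

v_ratio ≈ 0.866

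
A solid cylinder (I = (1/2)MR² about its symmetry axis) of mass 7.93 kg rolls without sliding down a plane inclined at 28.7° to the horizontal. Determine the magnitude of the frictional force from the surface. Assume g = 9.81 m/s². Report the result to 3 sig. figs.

Here I = (1/2)MR², so the shape factor k = I/(MR²) = 0.5.
Along the incline Mg sinθ − f = Ma, and torque about the center fR = Iα = kMR²(a/R) gives f = kMa.
Combining, a = g sinθ/(1+k) and f = kMa = kMg sinθ/(1+k).
f = 0.5 × 7.93 × 9.81 × sin28.7° / 1.5 ≈ 12.5 N.

f ≈ 12.5 N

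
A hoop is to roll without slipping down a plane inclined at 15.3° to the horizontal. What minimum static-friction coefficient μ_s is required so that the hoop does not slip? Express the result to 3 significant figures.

μ_min ≈ 0.137

For this body I = MR², i.e. k = I/(MR²) = 1.
Translational: Mg sinθ − f = Ma. Rotational about the CM: fR = Iα = kMRa, so f = kMa.
These give a = g sinθ/(1+k) and the required friction f = kMg sinθ/(1+k).
With N = Mg cosθ, the no-slip condition f ≤ μN gives μ_min = f/N = k tanθ/(1+k).
μ_min = 1 × tan15.3° / 2 ≈ 0.137.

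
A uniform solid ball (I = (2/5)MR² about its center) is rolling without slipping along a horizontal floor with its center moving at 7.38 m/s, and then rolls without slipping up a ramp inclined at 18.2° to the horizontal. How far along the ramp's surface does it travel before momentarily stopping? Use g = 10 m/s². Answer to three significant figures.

Here I = (2/5)MR², so the shape factor k = I/(MR²) = 0.4.
The rolling condition ω = v/R makes the rotational term ½I(v/R)² = ½kMv², so KE_total = ½(1+k)Mv² = (7/10)Mv².
Setting this equal to Mgh gives the vertical rise h = (1+k)v₀²/(2g) = 1.4×7.38²/(2×10) = 3.813 m.
Along the incline, d = h/sinθ = 3.813/sin18.2° ≈ 12.2 m.

d ≈ 12.2 m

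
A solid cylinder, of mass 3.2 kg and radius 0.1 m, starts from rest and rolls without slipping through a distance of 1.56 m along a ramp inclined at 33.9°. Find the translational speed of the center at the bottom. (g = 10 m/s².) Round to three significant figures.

v ≈ 3.41 m/s

The moment of inertia is (1/2)MR², giving k ≡ I/(MR²) = 0.5.
Rolling without slipping gives ω = v/R, so the total kinetic energy is ½Mv² + ½Iω² = ½(1+k)Mv² = (3/4)Mv².
The vertical drop is h = L sinθ = 1.56 × sin33.9° = 0.8701 m.
Energy conservation: Mgh = (3/4)Mv², so v = √(2gh/(1+k)) = √(2 × 10 × 0.8701 / 1.5) ≈ 3.41 m/s.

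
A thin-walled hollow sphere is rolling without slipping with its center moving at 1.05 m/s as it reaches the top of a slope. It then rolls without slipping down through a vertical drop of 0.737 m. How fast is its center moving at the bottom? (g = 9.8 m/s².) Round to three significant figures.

For this body I = (2/3)MR², i.e. k = I/(MR²) = 2/3.
Pure rolling means v = ωR; then KE = ½Mv² + ½I(v/R)² = ½(1+k)Mv² = (5/6)Mv².
Conserving energy between top and bottom: (5/6)Mv² = (5/6)Mv₀² + Mgh, hence v² = v₀² + 2gh/(1+k).
v = √(1.05² + 2×9.8×0.737/1.667) = √9.77 ≈ 3.13 m/s.

v ≈ 3.13 m/s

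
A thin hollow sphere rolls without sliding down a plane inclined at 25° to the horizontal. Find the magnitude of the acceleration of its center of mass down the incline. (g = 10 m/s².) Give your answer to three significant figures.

For this body I = (2/3)MR², i.e. k = I/(MR²) = 2/3.
Translational: Mg sinθ − f = Ma. Rotational about the CM: fR = Iα = kMRa, so f = kMa.
Eliminating f: Mg sinθ = (1+k)Ma, so a = g sinθ/(1+k) = 10 × sin25° / 1.667 ≈ 2.54 m/s².

a ≈ 2.54 m/s²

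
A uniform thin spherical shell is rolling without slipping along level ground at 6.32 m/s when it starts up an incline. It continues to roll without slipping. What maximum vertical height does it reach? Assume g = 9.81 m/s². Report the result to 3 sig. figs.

For this body I = (2/3)MR², i.e. k = I/(MR²) = 2/3.
The rolling condition ω = v/R makes the rotational term ½I(v/R)² = ½kMv², so KE_total = ½(1+k)Mv² = (5/6)Mv².
All of this converts to potential energy at the highest point: (5/6)Mv₀² = Mgh.
Thus h = (1+k)v₀²/(2g) = 1.667 × 6.32² / (2 × 9.81) ≈ 3.39 m.

h ≈ 3.39 m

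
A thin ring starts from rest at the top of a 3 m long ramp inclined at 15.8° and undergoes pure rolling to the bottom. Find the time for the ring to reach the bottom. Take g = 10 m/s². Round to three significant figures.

With I = MR², the ratio k = I/(MR²) is 1.
Along the incline Mg sinθ − f = Ma, and torque about the center fR = Iα = kMR²(a/R) gives f = kMa.
Hence a = g sinθ/(1+k) = 10×sin15.8°/2 = 1.361 m/s².
Starting from rest, L = ½at², so t = √(2L/a) = √(2×3/1.361) ≈ 2.10 s.

t ≈ 2.10 s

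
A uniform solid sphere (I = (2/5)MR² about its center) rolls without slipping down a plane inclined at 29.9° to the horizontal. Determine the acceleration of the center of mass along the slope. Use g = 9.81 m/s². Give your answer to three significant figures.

With I = (2/5)MR², the ratio k = I/(MR²) is 0.4.
Translational: Mg sinθ − f = Ma. Rotational about the CM: fR = Iα = kMRa, so f = kMa.
Eliminating f: Mg sinθ = (1+k)Ma, so a = g sinθ/(1+k) = 9.81 × sin29.9° / 1.4 ≈ 3.49 m/s².

a ≈ 3.49 m/s²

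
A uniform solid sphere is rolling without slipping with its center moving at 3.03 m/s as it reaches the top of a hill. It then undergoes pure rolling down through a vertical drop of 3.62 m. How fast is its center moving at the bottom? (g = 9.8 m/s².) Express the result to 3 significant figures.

The moment of inertia is (2/5)MR², giving k ≡ I/(MR²) = 0.4.
Rolling without slipping gives ω = v/R, so the total kinetic energy is ½Mv² + ½Iω² = ½(1+k)Mv² = (7/10)Mv².
Energy conservation: (7/10)Mv₀² + Mgh = (7/10)Mv², so v² = v₀² + 2gh/(1+k).
v = √(3.03² + 2×9.8×3.62/1.4) = √59.86 ≈ 7.74 m/s.

v ≈ 7.74 m/s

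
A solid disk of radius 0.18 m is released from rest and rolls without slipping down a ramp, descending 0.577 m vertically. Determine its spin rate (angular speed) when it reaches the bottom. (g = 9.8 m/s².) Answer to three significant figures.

ω ≈ 15.3 rad/s

For this body I = (1/2)MR², i.e. k = I/(MR²) = 0.5.
Rolling without slipping gives ω = v/R, so the total kinetic energy is ½Mv² + ½Iω² = ½(1+k)Mv² = (3/4)Mv².
Energy conservation Mgh = ½(1+k)Mv² gives v = √(2gh/(1+k)) = √(2 × 9.8 × 0.577 / 1.5) = 2.746 m/s.
Then ω = v/R = 2.746 / 0.18 ≈ 15.3 rad/s.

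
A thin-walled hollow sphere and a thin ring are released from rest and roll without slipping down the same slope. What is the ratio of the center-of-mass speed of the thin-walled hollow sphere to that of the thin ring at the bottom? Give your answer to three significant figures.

v_ratio ≈ 1.10

Each satisfies Mgh = ½(1+k)Mv² with k = I/(MR²), so v ∝ 1/√(1+k).
For the thin-walled hollow sphere k = 2/3; for the thin ring k = 1.
v₁/v₂ = √((1+k₂)/(1+k₁)) = √(2/1.667) ≈ 1.10.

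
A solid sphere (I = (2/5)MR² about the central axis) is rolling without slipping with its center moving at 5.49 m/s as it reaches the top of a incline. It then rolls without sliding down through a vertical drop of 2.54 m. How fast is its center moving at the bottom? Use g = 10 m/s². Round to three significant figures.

v ≈ 8.15 m/s

The moment of inertia is (2/5)MR², giving k ≡ I/(MR²) = 0.4.
Pure rolling means v = ωR; then KE = ½Mv² + ½I(v/R)² = ½(1+k)Mv² = (7/10)Mv².
Energy conservation: (7/10)Mv₀² + Mgh = (7/10)Mv², so v² = v₀² + 2gh/(1+k).
v = √(5.49² + 2×10×2.54/1.4) = √66.43 ≈ 8.15 m/s.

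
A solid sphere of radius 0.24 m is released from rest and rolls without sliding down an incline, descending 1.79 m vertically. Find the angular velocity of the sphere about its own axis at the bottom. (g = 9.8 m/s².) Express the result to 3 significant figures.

Here I = (2/5)MR², so the shape factor k = I/(MR²) = 0.4.
Rolling without slipping gives ω = v/R, so the total kinetic energy is ½Mv² + ½Iω² = ½(1+k)Mv² = (7/10)Mv².
Energy conservation Mgh = ½(1+k)Mv² gives v = √(2gh/(1+k)) = √(2 × 9.8 × 1.79 / 1.4) = 5.006 m/s.
The angular speed follows from ω = v/R = 5.006/0.24 ≈ 20.9 rad/s.

ω ≈ 20.9 rad/s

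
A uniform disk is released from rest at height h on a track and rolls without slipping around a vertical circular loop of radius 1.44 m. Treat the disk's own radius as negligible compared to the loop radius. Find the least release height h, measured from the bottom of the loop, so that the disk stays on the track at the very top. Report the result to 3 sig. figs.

h_min ≈ 3.96 m

The moment of inertia is (1/2)MR², giving k ≡ I/(MR²) = 0.5.
At the top, contact is just lost when gravity alone supplies the centripetal force: Mg = Mv_top²/r, i.e. v_top² = gr.
With ω = v/R, the kinetic energy at speed v is ½(1+k)Mv² = (3/4)Mv².
Energy conservation from release (height h) to the top (height 2r): Mgh = Mg(2r) + (3/4)M·gr.
Thus h_min = 2r + (1+k)r/2 = r(2 + 1.5/2) = 1.44 × 2.75 ≈ 3.96 m.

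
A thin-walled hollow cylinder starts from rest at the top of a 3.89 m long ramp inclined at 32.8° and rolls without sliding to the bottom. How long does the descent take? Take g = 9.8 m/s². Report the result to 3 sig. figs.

t ≈ 1.71 s

The moment of inertia is MR², giving k ≡ I/(MR²) = 1.
Newton's second law down the slope: Mg sinθ − f = Ma. The torque equation fR = Iα (with α = a/R) gives f = kMa.
Hence a = g sinθ/(1+k) = 9.8×sin32.8°/2 = 2.654 m/s².
Starting from rest, L = ½at², so t = √(2L/a) = √(2×3.89/2.654) ≈ 1.71 s.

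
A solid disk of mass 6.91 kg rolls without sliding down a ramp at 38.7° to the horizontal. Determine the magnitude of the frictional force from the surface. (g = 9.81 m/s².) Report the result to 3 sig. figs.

The moment of inertia is (1/2)MR², giving k ≡ I/(MR²) = 0.5.
Newton's second law down the slope: Mg sinθ − f = Ma. The torque equation fR = Iα (with α = a/R) gives f = kMa.
Combining, a = g sinθ/(1+k) and f = kMa = kMg sinθ/(1+k).
f = 0.5 × 6.91 × 9.81 × sin38.7° / 1.5 ≈ 14.1 N.

f ≈ 14.1 N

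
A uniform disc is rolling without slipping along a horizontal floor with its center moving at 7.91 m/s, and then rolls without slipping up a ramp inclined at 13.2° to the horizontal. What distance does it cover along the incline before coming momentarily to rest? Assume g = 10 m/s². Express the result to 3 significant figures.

For this body I = (1/2)MR², i.e. k = I/(MR²) = 0.5.
Pure rolling means v = ωR; then KE = ½Mv² + ½I(v/R)² = ½(1+k)Mv² = (3/4)Mv².
Setting this equal to Mgh gives the vertical rise h = (1+k)v₀²/(2g) = 1.5×7.91²/(2×10) = 4.693 m.
The distance along the slope is d = h/sinθ = 4.693/sin13.2° ≈ 20.5 m.

d ≈ 20.5 m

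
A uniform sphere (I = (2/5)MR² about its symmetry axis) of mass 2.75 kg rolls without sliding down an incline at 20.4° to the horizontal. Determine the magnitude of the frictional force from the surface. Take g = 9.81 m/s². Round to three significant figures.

f ≈ 2.69 N

With I = (2/5)MR², the ratio k = I/(MR²) is 0.4.
Along the incline Mg sinθ − f = Ma, and torque about the center fR = Iα = kMR²(a/R) gives f = kMa.
Combining, a = g sinθ/(1+k) and f = kMa = kMg sinθ/(1+k).
f = 0.4 × 2.75 × 9.81 × sin20.4° / 1.4 ≈ 2.69 N.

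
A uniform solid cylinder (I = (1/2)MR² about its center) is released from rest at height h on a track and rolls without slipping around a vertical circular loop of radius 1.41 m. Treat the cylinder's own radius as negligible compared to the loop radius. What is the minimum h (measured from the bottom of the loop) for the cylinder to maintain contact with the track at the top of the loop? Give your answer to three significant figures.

h_min ≈ 3.88 m

The moment of inertia is (1/2)MR², giving k ≡ I/(MR²) = 0.5.
At the top, contact is just lost when gravity alone supplies the centripetal force: Mg = Mv_top²/r, i.e. v_top² = gr.
With ω = v/R, the kinetic energy at speed v is ½(1+k)Mv² = (3/4)Mv².
Energy conservation from release (height h) to the top (height 2r): Mgh = Mg(2r) + (3/4)M·gr.
Thus h_min = 2r + (1+k)r/2 = r(2 + 1.5/2) = 1.41 × 2.75 ≈ 3.88 m.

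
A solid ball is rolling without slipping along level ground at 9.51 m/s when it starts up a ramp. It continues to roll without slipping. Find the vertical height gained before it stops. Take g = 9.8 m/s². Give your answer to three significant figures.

Here I = (2/5)MR², so the shape factor k = I/(MR²) = 0.4.
Rolling without slipping gives ω = v/R, so the total kinetic energy is ½Mv² + ½Iω² = ½(1+k)Mv² = (7/10)Mv².
At the top the kinetic energy is zero, so (7/10)Mv₀² = Mgh.
Thus h = (1+k)v₀²/(2g) = 1.4 × 9.51² / (2 × 9.8) ≈ 6.46 m.

h ≈ 6.46 m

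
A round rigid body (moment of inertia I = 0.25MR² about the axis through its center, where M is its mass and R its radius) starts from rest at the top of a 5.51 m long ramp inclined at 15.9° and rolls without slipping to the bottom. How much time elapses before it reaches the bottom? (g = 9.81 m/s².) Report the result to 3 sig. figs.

t ≈ 2.26 s

For this body I = 0.25MR², i.e. k = I/(MR²) = 0.25.
Translational: Mg sinθ − f = Ma. Rotational about the CM: fR = Iα = kMRa, so f = kMa.
Hence a = g sinθ/(1+k) = 9.81×sin15.9°/1.25 = 2.15 m/s².
Starting from rest, L = ½at², so t = √(2L/a) = √(2×5.51/2.15) ≈ 2.26 s.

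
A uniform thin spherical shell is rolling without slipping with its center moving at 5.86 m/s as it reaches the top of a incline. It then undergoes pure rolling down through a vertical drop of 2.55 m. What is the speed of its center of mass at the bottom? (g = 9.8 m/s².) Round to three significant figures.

v ≈ 8.02 m/s

With I = (2/3)MR², the ratio k = I/(MR²) is 2/3.
Since it rolls without slipping, ω = v/R and KE = ½Mv² + ½Iω² = ½(1+k)Mv² = (5/6)Mv².
Energy conservation: (5/6)Mv₀² + Mgh = (5/6)Mv², so v² = v₀² + 2gh/(1+k).
v = √(5.86² + 2×9.8×2.55/1.667) = √64.33 ≈ 8.02 m/s.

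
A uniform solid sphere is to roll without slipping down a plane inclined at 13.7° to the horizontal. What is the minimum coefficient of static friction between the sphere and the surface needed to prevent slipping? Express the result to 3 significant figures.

μ_min ≈ 0.0696

Here I = (2/5)MR², so the shape factor k = I/(MR²) = 0.4.
Translational: Mg sinθ − f = Ma. Rotational about the CM: fR = Iα = kMRa, so f = kMa.
These give a = g sinθ/(1+k) and the required friction f = kMg sinθ/(1+k).
With N = Mg cosθ, the no-slip condition f ≤ μN gives μ_min = f/N = k tanθ/(1+k).
μ_min = 0.4 × tan13.7° / 1.4 ≈ 0.0696.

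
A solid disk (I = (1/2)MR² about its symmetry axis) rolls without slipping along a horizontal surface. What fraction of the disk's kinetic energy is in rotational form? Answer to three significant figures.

fraction ≈ 0.333

The moment of inertia is (1/2)MR², giving k ≡ I/(MR²) = 0.5.
With ω = v/R, KE_trans = ½Mv² and KE_rot = ½Iω² = ½kMv², so KE_total = ½(1+k)Mv².
The rotational fraction is therefore k/(1+k) = 0.5/1.5 ≈ 0.333.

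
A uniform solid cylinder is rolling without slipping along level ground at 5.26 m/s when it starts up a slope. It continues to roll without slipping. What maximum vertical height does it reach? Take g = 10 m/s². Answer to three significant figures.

h ≈ 2.08 m

With I = (1/2)MR², the ratio k = I/(MR²) is 0.5.
Rolling without slipping gives ω = v/R, so the total kinetic energy is ½Mv² + ½Iω² = ½(1+k)Mv² = (3/4)Mv².
All of this converts to potential energy at the highest point: (3/4)Mv₀² = Mgh.
Thus h = (1+k)v₀²/(2g) = 1.5 × 5.26² / (2 × 10) ≈ 2.08 m.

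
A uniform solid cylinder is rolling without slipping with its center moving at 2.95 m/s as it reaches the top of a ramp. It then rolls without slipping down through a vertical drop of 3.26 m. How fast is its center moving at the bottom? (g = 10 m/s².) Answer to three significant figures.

v ≈ 7.22 m/s

With I = (1/2)MR², the ratio k = I/(MR²) is 0.5.
Pure rolling means v = ωR; then KE = ½Mv² + ½I(v/R)² = ½(1+k)Mv² = (3/4)Mv².
Energy conservation: (3/4)Mv₀² + Mgh = (3/4)Mv², so v² = v₀² + 2gh/(1+k).
v = √(2.95² + 2×10×3.26/1.5) = √52.17 ≈ 7.22 m/s.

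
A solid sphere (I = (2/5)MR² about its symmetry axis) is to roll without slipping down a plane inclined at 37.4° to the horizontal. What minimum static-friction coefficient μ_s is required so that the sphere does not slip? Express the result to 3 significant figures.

For this body I = (2/5)MR², i.e. k = I/(MR²) = 0.4.
Newton's second law down the slope: Mg sinθ − f = Ma. The torque equation fR = Iα (with α = a/R) gives f = kMa.
These give a = g sinθ/(1+k) and the required friction f = kMg sinθ/(1+k).
With N = Mg cosθ, the no-slip condition f ≤ μN gives μ_min = f/N = k tanθ/(1+k).
μ_min = 0.4 × tan37.4° / 1.4 ≈ 0.218.

μ_min ≈ 0.218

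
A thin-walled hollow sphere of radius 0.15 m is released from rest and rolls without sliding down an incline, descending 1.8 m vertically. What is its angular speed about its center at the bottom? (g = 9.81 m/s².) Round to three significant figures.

ω ≈ 30.7 rad/s

For this body I = (2/3)MR², i.e. k = I/(MR²) = 2/3.
Rolling without slipping gives ω = v/R, so the total kinetic energy is ½Mv² + ½Iω² = ½(1+k)Mv² = (5/6)Mv².
Energy conservation Mgh = ½(1+k)Mv² gives v = √(2gh/(1+k)) = √(2 × 9.81 × 1.8 / 1.667) = 4.603 m/s.
Then ω = v/R = 4.603 / 0.15 ≈ 30.7 rad/s.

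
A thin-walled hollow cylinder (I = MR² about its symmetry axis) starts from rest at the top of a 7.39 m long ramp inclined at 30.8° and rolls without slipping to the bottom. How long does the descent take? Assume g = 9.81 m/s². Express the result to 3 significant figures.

Here I = MR², so the shape factor k = I/(MR²) = 1.
Newton's second law down the slope: Mg sinθ − f = Ma. The torque equation fR = Iα (with α = a/R) gives f = kMa.
Hence a = g sinθ/(1+k) = 9.81×sin30.8°/2 = 2.512 m/s².
Starting from rest, L = ½at², so t = √(2L/a) = √(2×7.39/2.512) ≈ 2.43 s.

t ≈ 2.43 s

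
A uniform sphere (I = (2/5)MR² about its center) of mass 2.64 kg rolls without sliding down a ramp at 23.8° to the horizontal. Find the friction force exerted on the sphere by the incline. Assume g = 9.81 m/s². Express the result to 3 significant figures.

f ≈ 2.99 N

Here I = (2/5)MR², so the shape factor k = I/(MR²) = 0.4.
Along the incline Mg sinθ − f = Ma, and torque about the center fR = Iα = kMR²(a/R) gives f = kMa.
Combining, a = g sinθ/(1+k) and f = kMa = kMg sinθ/(1+k).
f = 0.4 × 2.64 × 9.81 × sin23.8° / 1.4 ≈ 2.99 N.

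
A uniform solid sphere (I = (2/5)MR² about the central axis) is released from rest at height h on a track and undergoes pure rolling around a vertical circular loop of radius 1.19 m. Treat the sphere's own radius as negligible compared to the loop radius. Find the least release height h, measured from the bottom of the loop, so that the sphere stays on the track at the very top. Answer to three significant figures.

The moment of inertia is (2/5)MR², giving k ≡ I/(MR²) = 0.4.
At the top of the loop, the minimum-contact condition is Mg = Mv_top²/r, so v_top² = gr.
With ω = v/R, the kinetic energy at speed v is ½(1+k)Mv² = (7/10)Mv².
Energy conservation from release (height h) to the top (height 2r): Mgh = Mg(2r) + (7/10)M·gr.
Thus h_min = 2r + (1+k)r/2 = r(2 + 1.4/2) = 1.19 × 2.7 ≈ 3.21 m.

h_min ≈ 3.21 m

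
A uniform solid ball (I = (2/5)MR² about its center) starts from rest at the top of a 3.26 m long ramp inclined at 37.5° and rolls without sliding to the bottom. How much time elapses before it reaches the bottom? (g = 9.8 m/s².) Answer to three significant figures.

With I = (2/5)MR², the ratio k = I/(MR²) is 0.4.
Along the incline Mg sinθ − f = Ma, and torque about the center fR = Iα = kMR²(a/R) gives f = kMa.
Hence a = g sinθ/(1+k) = 9.8×sin37.5°/1.4 = 4.261 m/s².
Starting from rest, L = ½at², so t = √(2L/a) = √(2×3.26/4.261) ≈ 1.24 s.

t ≈ 1.24 s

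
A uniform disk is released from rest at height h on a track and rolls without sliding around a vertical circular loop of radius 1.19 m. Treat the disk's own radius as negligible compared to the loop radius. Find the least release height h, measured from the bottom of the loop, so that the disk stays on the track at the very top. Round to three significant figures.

The moment of inertia is (1/2)MR², giving k ≡ I/(MR²) = 0.5.
At the top, contact is just lost when gravity alone supplies the centripetal force: Mg = Mv_top²/r, i.e. v_top² = gr.
With ω = v/R, the kinetic energy at speed v is ½(1+k)Mv² = (3/4)Mv².
Energy conservation from release (height h) to the top (height 2r): Mgh = Mg(2r) + (3/4)M·gr.
Thus h_min = 2r + (1+k)r/2 = r(2 + 1.5/2) = 1.19 × 2.75 ≈ 3.27 m.

h_min ≈ 3.27 m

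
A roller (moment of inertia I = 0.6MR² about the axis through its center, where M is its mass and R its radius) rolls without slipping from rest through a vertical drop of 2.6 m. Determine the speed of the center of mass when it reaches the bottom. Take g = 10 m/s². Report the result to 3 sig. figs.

v ≈ 5.70 m/s

The moment of inertia is 0.6MR², giving k ≡ I/(MR²) = 0.6.
Pure rolling means v = ωR; then KE = ½Mv² + ½I(v/R)² = ½(1+k)Mv² = (4/5)Mv².
Setting Mgh = (4/5)Mv² gives v = √(2gh/(1+k)) = √(2·10·2.6/1.6) ≈ 5.70 m/s.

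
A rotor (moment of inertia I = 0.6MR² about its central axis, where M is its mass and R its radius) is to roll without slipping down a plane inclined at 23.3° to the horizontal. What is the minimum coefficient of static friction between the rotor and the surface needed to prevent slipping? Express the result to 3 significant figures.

Here I = 0.6MR², so the shape factor k = I/(MR²) = 0.6.
Translational: Mg sinθ − f = Ma. Rotational about the CM: fR = Iα = kMRa, so f = kMa.
These give a = g sinθ/(1+k) and the required friction f = kMg sinθ/(1+k).
The normal force is N = Mg cosθ, so μ_min = f/N = k tanθ/(1+k).
μ_min = 0.6 × tan23.3° / 1.6 ≈ 0.162.

μ_min ≈ 0.162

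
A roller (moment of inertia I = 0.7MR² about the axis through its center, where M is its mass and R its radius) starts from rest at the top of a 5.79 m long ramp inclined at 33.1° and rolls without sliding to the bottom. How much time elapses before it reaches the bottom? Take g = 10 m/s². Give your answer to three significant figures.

t ≈ 1.90 s

With I = 0.7MR², the ratio k = I/(MR²) is 0.7.
Along the incline Mg sinθ − f = Ma, and torque about the center fR = Iα = kMR²(a/R) gives f = kMa.
Hence a = g sinθ/(1+k) = 10×sin33.1°/1.7 = 3.212 m/s².
With constant a from rest, t = √(2L/a) = √(2·5.79/3.212) ≈ 1.90 s.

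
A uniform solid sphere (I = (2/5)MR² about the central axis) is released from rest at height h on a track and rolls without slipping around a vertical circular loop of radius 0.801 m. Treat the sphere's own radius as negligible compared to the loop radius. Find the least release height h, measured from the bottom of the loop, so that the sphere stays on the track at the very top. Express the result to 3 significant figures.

For this body I = (2/5)MR², i.e. k = I/(MR²) = 0.4.
At the top of the loop, the minimum-contact condition is Mg = Mv_top²/r, so v_top² = gr.
With ω = v/R, the kinetic energy at speed v is ½(1+k)Mv² = (7/10)Mv².
Energy conservation from release (height h) to the top (height 2r): Mgh = Mg(2r) + (7/10)M·gr.
Thus h_min = 2r + (1+k)r/2 = r(2 + 1.4/2) = 0.801 × 2.7 ≈ 2.16 m.

h_min ≈ 2.16 m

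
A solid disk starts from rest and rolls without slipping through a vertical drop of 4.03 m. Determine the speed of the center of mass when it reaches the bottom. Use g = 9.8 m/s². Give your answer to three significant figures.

v ≈ 7.26 m/s

With I = (1/2)MR², the ratio k = I/(MR²) is 0.5.
The rolling condition ω = v/R makes the rotational term ½I(v/R)² = ½kMv², so KE_total = ½(1+k)Mv² = (3/4)Mv².
Setting Mgh = (3/4)Mv² gives v = √(2gh/(1+k)) = √(2·9.8·4.03/1.5) ≈ 7.26 m/s.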